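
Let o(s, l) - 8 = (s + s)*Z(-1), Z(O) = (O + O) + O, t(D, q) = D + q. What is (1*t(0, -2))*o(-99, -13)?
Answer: -1204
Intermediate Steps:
Z(O) = 3*O (Z(O) = 2*O + O = 3*O)
o(s, l) = 8 - 6*s (o(s, l) = 8 + (s + s)*(3*(-1)) = 8 + (2*s)*(-3) = 8 - 6*s)
(1*t(0, -2))*o(-99, -13) = (1*(0 - 2))*(8 - 6*(-99)) = (1*(-2))*(8 + 594) = -2*602 = -1204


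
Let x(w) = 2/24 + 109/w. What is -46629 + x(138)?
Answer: -12869363/276 ≈ -46628.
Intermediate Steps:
x(w) = 1/12 + 109/w (x(w) = 2*(1/24) + 109/w = 1/12 + 109/w)
-46629 + x(138) = -46629 + (1/12)*(1308 + 138)/138 = -46629 + (1/12)*(1/138)*1446 = -46629 + 241/276 = -12869363/276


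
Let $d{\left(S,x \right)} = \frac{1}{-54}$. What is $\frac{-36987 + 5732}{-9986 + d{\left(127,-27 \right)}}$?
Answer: $\frac{48222}{15407} \approx 3.1299$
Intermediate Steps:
$d{\left(S,x \right)} = - \frac{1}{54}$
$\frac{-36987 + 5732}{-9986 + d{\left(127,-27 \right)}} = \frac{-36987 + 5732}{-9986 - \frac{1}{54}} = - \frac{31255}{- \frac{539245}{54}} = \left(-31255\right) \left(- \frac{54}{539245}\right) = \frac{48222}{15407}$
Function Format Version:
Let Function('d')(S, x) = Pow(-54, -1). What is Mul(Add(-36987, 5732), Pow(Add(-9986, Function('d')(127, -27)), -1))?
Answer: Rational(48222, 15407) ≈ 3.1299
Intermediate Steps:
Function('d')(S, x) = Rational(-1, 54)
Mul(Add(-36987, 5732), Pow(Add(-9986, Function('d')(127, -27)), -1)) = Mul(Add(-36987, 5732), Pow(Add(-9986, Rational(-1, 54)), -1)) = Mul(-31255, Pow(Rational(-539245, 54), -1)) = Mul(-31255, Rational(-54, 539245)) = Rational(48222, 15407)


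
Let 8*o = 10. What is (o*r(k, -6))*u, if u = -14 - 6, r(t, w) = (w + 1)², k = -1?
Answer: -625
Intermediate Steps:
o = 5/4 (o = (⅛)*10 = 5/4 ≈ 1.2500)
r(t, w) = (1 + w)²
u = -20
(o*r(k, -6))*u = (5*(1 - 6)²/4)*(-20) = ((5/4)*(-5)²)*(-20) = ((5/4)*25)*(-20) = (125/4)*(-20) = -625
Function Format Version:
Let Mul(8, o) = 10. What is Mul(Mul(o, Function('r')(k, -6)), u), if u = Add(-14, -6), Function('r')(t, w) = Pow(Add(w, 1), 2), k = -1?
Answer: -625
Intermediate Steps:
o = Rational(5, 4) (o = Mul(Rational(1, 8), 10) = Rational(5, 4) ≈ 1.2500)
Function('r')(t, w) = Pow(Add(1, w), 2)
u = -20
Mul(Mul(o, Function('r')(k, -6)), u) = Mul(Mul(Rational(5, 4), Pow(Add(1, -6), 2)), -20) = Mul(Mul(Rational(5, 4), Pow(-5, 2)), -20) = Mul(Mul(Rational(5, 4), 25), -20) = Mul(Rational(125, 4), -20) = -625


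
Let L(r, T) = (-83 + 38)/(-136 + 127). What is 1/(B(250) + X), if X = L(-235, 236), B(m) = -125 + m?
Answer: 1/130 ≈ 0.0076923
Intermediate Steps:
L(r, T) = 5 (L(r, T) = -45/(-9) = -45*(-⅑) = 5)
X = 5
1/(B(250) + X) = 1/((-125 + 250) + 5) = 1/(125 + 5) = 1/130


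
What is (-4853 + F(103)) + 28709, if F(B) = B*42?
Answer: 28182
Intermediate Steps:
F(B) = 42*B
(-4853 + F(103)) + 28709 = (-4853 + 42*103) + 28709 = (-4853 + 4326) + 28709 = -527 + 28709 = 28182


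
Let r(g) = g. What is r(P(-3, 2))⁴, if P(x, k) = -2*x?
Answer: 1296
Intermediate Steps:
r(P(-3, 2))⁴ = (-2*(-3))⁴ = 6⁴ = 1296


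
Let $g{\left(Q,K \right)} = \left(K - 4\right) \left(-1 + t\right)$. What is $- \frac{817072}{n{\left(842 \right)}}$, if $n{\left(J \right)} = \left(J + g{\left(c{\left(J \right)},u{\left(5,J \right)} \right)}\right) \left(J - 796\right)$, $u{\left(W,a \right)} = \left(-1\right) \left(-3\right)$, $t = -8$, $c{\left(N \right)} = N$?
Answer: $- \frac{408536}{19573} \approx -20.872$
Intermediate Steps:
$u{\left(W,a \right)} = 3$
$g{\left(Q,K \right)} = 36 - 9 K$ ($g{\left(Q,K \right)} = \left(K - 4\right) \left(-1 - 8\right) = \left(-4 + K\right) \left(-9\right) = 36 - 9 K$)
$n{\left(J \right)} = \left(-796 + J\right) \left(9 + J\right)$ ($n{\left(J \right)} = \left(J + \left(36 - 27\right)\right) \left(J - 796\right) = \left(J + \left(36 - 27\right)\right) \left(-796 + J\right) = \left(J + 9\right) \left(-796 + J\right) = \left(9 + J\right) \left(-796 + J\right) = \left(-796 + J\right) \left(9 + J\right)$)
$- \frac{817072}{n{\left(842 \right)}} = - \frac{817072}{-7164 + 842^{2} - 662654} = - \frac{817072}{-7164 + 708964 - 662654} = - \frac{817072}{39146} = \left(-817072\right) \frac{1}{39146} = - \frac{408536}{19573}$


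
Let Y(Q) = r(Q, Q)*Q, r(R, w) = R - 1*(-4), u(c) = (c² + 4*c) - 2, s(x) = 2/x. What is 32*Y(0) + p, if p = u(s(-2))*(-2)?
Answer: 10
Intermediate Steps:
u(c) = -2 + c² + 4*c
r(R, w) = 4 + R (r(R, w) = R + 4 = 4 + R)
p = 10 (p = (-2 + (2/(-2))² + 4*(2/(-2)))*(-2) = (-2 + (2*(-½))² + 4*(2*(-½)))*(-2) = (-2 + (-1)² + 4*(-1))*(-2) = (-2 + 1 - 4)*(-2) = -5*(-2) = 10)
Y(Q) = Q*(4 + Q) (Y(Q) = (4 + Q)*Q = Q*(4 + Q))
32*Y(0) + p = 32*(0*(4 + 0)) + 10 = 32*(0*4) + 10 = 32*0 + 10 = 0 + 10 = 10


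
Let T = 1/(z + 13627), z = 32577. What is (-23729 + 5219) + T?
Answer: -855236039/46204 ≈ -18510.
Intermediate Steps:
T = 1/46204 (T = 1/(32577 + 13627) = 1/46204 ≈ 2.1643e-5)
(-23729 + 5219) + T = (-23729 + 5219) + 1/46204 = -18510 + 1/46204 = -855236039/46204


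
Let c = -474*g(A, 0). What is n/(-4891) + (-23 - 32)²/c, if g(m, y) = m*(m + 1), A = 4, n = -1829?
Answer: 508729/9273336 ≈ 0.054859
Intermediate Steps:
g(m, y) = m*(1 + m)
c = -9480 (c = -1896*(1 + 4) = -1896*5 = -474*20 = -9480)
n/(-4891) + (-23 - 32)²/c = -1829/(-4891) + (-23 - 32)²/(-9480) = -1829*(-1/4891) + (-55)²*(-1/9480) = 1829/4891 + 3025*(-1/9480) = 1829/4891 - 605/1896 = 508729/9273336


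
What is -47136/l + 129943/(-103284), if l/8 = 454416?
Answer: -310712123/244447407 ≈ -1.2711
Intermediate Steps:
l = 3635328 (l = 8*454416 = 3635328)
-47136/l + 129943/(-103284) = -47136/3635328 + 129943/(-103284) = -47136*1/3635328 + 129943*(-1/103284) = -491/37868 - 129943/103284 = -310712123/244447407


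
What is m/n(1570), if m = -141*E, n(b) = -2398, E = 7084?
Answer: 45402/109 ≈ 416.53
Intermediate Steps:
m = -998844 (m = -141*7084 = -998844)
m/n(1570) = -998844/(-2398) = -998844*(-1/2398) = 45402/109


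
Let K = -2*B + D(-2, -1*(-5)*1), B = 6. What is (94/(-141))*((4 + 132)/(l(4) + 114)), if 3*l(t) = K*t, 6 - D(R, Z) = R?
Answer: -136/163 ≈ -0.83436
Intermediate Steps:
D(R, Z) = 6 - R
K = -4 (K = -2*6 + (6 - 1*(-2)) = -12 + (6 + 2) = -12 + 8 = -4)
l(t) = -4*t/3 (l(t) = (-4*t)/3 = -4*t/3)
(94/(-141))*((4 + 132)/(l(4) + 114)) = (94/(-141))*((4 + 132)/(-4/3*4 + 114)) = (94*(-1/141))*(136/(-16/3 + 114)) = -272/(3*326/3) = -272*3/(3*326) = -2/3*204/163 = -136/163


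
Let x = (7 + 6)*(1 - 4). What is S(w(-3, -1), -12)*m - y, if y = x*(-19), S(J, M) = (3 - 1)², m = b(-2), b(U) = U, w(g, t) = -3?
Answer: -749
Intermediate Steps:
m = -2
x = -39 (x = 13*(-3) = -39)
S(J, M) = 4 (S(J, M) = 2² = 4)
y = 741 (y = -39*(-19) = 741)
S(w(-3, -1), -12)*m - y = 4*(-2) - 1*741 = -8 - 741 = -749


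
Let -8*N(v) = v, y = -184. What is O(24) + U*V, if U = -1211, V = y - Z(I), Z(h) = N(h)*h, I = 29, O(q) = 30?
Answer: 764381/8 ≈ 95548.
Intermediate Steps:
N(v) = -v/8
Z(h) = -h**2/8 (Z(h) = (-h/8)*h = -h**2/8)
V = -631/8 (V = -184 - (-1)*29**2/8 = -184 - (-1)*841/8 = -184 - 1*(-841/8) = -184 + 841/8 = -631/8 ≈ -78.875)
O(24) + U*V = 30 - 1211*(-631/8) = 30 + 764141/8 = 764381/8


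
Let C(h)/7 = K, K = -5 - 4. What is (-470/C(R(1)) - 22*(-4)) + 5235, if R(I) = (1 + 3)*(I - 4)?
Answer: 335819/63 ≈ 5330.5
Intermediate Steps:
R(I) = -16 + 4*I (R(I) = 4*(-4 + I) = -16 + 4*I)
K = -9
C(h) = -63 (C(h) = 7*(-9) = -63)
(-470/C(R(1)) - 22*(-4)) + 5235 = (-470/(-63) - 22*(-4)) + 5235 = (-470*(-1)/63 + 88) + 5235 = (-94*(-5/63) + 88) + 5235 = (470/63 + 88) + 5235 = 6014/63 + 5235 = 335819/63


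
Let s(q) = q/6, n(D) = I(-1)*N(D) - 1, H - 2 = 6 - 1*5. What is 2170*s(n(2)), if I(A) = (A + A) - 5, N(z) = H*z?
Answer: -46655/3 ≈ -15552.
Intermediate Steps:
H = 3 (H = 2 + (6 - 1*5) = 2 + (6 - 5) = 2 + 1 = 3)
N(z) = 3*z
I(A) = -5 + 2*A (I(A) = 2*A - 5 = -5 + 2*A)
n(D) = -1 - 21*D (n(D) = (-5 + 2*(-1))*(3*D) - 1 = (-5 - 2)*(3*D) - 1 = -21*D - 1 = -1 - 21*D)
s(q) = q/6 (s(q) = q*(1/6) = q/6)
2170*s(n(2)) = 2170*((-1 - 21*2)/6) = 2170*((-1 - 42)/6) = 2170*((1/6)*(-43)) = 2170*(-43/6) = -46655/3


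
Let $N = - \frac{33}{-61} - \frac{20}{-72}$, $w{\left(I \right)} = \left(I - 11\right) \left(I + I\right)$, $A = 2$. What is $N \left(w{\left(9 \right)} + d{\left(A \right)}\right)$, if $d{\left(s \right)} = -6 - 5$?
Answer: $- \frac{42253}{1098} \approx -38.482$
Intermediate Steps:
$d{\left(s \right)} = -11$
$w{\left(I \right)} = 2 I \left(-11 + I\right)$ ($w{\left(I \right)} = \left(-11 + I\right) 2 I = 2 I \left(-11 + I\right)$)
$N = \frac{899}{1098}$ ($N = \left(-33\right) \left(- \frac{1}{61}\right) - - \frac{5}{18} = \frac{33}{61} + \frac{5}{18} = \frac{899}{1098} \approx 0.81876$)
$N \left(w{\left(9 \right)} + d{\left(A \right)}\right) = \frac{899 \left(2 \cdot 9 \left(-11 + 9\right) - 11\right)}{1098} = \frac{899 \left(2 \cdot 9 \left(-2\right) - 11\right)}{1098} = \frac{899 \left(-36 - 11\right)}{1098} = \frac{899}{1098} \left(-47\right) = - \frac{42253}{1098}$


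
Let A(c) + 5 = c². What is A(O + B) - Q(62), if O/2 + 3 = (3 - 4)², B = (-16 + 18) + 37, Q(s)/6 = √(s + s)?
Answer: 1220 - 12*√31 ≈ 1153.2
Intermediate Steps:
Q(s) = 6*√2*√s (Q(s) = 6*√(s + s) = 6*√(2*s) = 6*(√2*√s) = 6*√2*√s)
B = 39 (B = 2 + 37 = 39)
O = -4 (O = -6 + 2*(3 - 4)² = -6 + 2*(-1)² = -6 + 2*1 = -6 + 2 = -4)
A(c) = -5 + c²
A(O + B) - Q(62) = (-5 + (-4 + 39)²) - 6*√2*√62 = (-5 + 35²) - 12*√31 = (-5 + 1225) - 12*√31 = 1220 - 12*√31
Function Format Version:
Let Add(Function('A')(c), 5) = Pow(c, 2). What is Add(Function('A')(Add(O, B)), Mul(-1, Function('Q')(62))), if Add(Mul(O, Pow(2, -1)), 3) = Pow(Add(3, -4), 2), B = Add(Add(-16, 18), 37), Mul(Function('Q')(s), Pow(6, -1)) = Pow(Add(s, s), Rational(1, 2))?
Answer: Add(1220, Mul(-12, Pow(31, Rational(1, 2)))) ≈ 1153.2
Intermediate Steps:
Function('Q')(s) = Mul(6, Pow(2, Rational(1, 2)), Pow(s, Rational(1, 2))) (Function('Q')(s) = Mul(6, Pow(Add(s, s), Rational(1, 2))) = Mul(6, Pow(Mul(2, s), Rational(1, 2))) = Mul(6, Mul(Pow(2, Rational(1, 2)), Pow(s, Rational(1, 2)))) = Mul(6, Pow(2, Rational(1, 2)), Pow(s, Rational(1, 2))))
B = 39 (B = Add(2, 37) = 39)
O = -4 (O = Add(-6, Mul(2, Pow(Add(3, -4), 2))) = Add(-6, Mul(2, Pow(-1, 2))) = Add(-6, Mul(2, 1)) = Add(-6, 2) = -4)
Function('A')(c) = Add(-5, Pow(c, 2))
Add(Function('A')(Add(O, B)), Mul(-1, Function('Q')(62))) = Add(Add(-5, Pow(Add(-4, 39), 2)), Mul(-1, Mul(6, Pow(2, Rational(1, 2)), Pow(62, Rational(1, 2))))) = Add(Add(-5, Pow(35, 2)), Mul(-1, Mul(12, Pow(31, Rational(1, 2))))) = Add(Add(-5, 1225), Mul(-12, Pow(31, Rational(1, 2)))) = Add(1220, Mul(-12, Pow(31, Rational(1, 2))))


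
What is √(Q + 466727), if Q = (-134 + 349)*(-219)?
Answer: √419642 ≈ 647.80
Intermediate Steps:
Q = -47085 (Q = 215*(-219) = -47085)
√(Q + 466727) = √(-47085 + 466727) = √419642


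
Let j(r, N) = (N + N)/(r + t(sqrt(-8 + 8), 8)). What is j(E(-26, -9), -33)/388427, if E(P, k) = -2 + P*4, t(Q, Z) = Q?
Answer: 33/20586631 ≈ 1.6030e-6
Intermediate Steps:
E(P, k) = -2 + 4*P
j(r, N) = 2*N/r (j(r, N) = (N + N)/(r + sqrt(-8 + 8)) = (2*N)/(r + sqrt(0)) = (2*N)/(r + 0) = (2*N)/r = 2*N/r)
j(E(-26, -9), -33)/388427 = (2*(-33)/(-2 + 4*(-26)))/388427 = (2*(-33)/(-2 - 104))*(1/388427) = (2*(-33)/(-106))*(1/388427) = (2*(-33)*(-1/106))*(1/388427) = (33/53)*(1/388427) = 33/20586631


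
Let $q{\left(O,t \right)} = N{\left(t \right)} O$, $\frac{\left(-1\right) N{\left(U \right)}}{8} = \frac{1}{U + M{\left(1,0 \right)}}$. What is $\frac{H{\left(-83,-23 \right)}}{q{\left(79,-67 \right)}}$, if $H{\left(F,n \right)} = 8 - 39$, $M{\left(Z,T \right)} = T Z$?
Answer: $- \frac{2077}{632} \approx -3.2864$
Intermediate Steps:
$N{\left(U \right)} = - \frac{8}{U}$ ($N{\left(U \right)} = - \frac{8}{U + 0 \cdot 1} = - \frac{8}{U + 0} = - \frac{8}{U}$)
$q{\left(O,t \right)} = - \frac{8 O}{t}$ ($q{\left(O,t \right)} = - \frac{8}{t} O = - \frac{8 O}{t}$)
$H{\left(F,n \right)} = -31$
$\frac{H{\left(-83,-23 \right)}}{q{\left(79,-67 \right)}} = - \frac{31}{\left(-8\right) 79 \frac{1}{-67}} = - \frac{31}{\left(-8\right) 79 \left(- \frac{1}{67}\right)} = - \frac{31}{\frac{632}{67}} = \left(-31\right) \frac{67}{632} = - \frac{2077}{632}$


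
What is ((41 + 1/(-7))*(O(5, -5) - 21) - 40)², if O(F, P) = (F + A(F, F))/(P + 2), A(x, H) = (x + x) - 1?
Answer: 10666756/9 ≈ 1.1852e+6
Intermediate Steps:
A(x, H) = -1 + 2*x (A(x, H) = 2*x - 1 = -1 + 2*x)
O(F, P) = (-1 + 3*F)/(2 + P) (O(F, P) = (F + (-1 + 2*F))/(P + 2) = (-1 + 3*F)/(2 + P))
((41 + 1/(-7))*(O(5, -5) - 21) - 40)² = ((41 + 1/(-7))*((-1 + 3*5)/(2 - 5) - 21) - 40)² = ((41 - ⅐)*((-1 + 15)/(-3) - 21) - 40)² = (286*(-⅓*14 - 21)/7 - 40)² = (286*(-14/3 - 21)/7 - 40)² = ((286/7)*(-77/3) - 40)² = (-3146/3 - 40)² = (-3266/3)² = 10666756/9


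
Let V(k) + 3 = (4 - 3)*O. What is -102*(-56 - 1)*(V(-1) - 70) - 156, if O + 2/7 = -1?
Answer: -3024372/7 ≈ -4.3205e+5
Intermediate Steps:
O = -9/7 (O = -2/7 - 1 = -9/7 ≈ -1.2857)
V(k) = -30/7 (V(k) = -3 + (4 - 3)*(-9/7) = -3 + 1*(-9/7) = -3 - 9/7 = -30/7)
-102*(-56 - 1)*(V(-1) - 70) - 156 = -102*(-56 - 1)*(-30/7 - 70) - 156 = -(-5814)*(-520)/7 - 156 = -102*29640/7 - 156 = -3023280/7 - 156 = -3024372/7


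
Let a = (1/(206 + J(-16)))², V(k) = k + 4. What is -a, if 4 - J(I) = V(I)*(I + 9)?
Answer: -1/15876 ≈ -6.2988e-5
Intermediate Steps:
V(k) = 4 + k
J(I) = 4 - (4 + I)*(9 + I) (J(I) = 4 - (4 + I)*(I + 9) = 4 - (4 + I)*(9 + I))
a = 1/15876 (a = (1/(206 + (-32 - 1*(-16)² - 13*(-16))))² = (1/(206 + (-32 - 1*256 + 208)))² = (1/(206 + (-32 - 256 + 208)))² = (1/(206 - 80))² = (1/126)² = 1/15876 ≈ 6.2988e-5)
-a = -1*1/15876 = -1/15876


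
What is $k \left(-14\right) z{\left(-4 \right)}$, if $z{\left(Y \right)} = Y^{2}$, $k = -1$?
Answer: $224$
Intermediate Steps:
$k \left(-14\right) z{\left(-4 \right)} = \left(-1\right) \left(-14\right) \left(-4\right)^{2} = 14 \cdot 16 = 224$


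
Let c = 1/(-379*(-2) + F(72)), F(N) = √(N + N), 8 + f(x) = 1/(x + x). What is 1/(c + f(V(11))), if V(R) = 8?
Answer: -6160/48887 ≈ -0.12600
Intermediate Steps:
f(x) = -8 + 1/(2*x) (f(x) = -8 + 1/(x + x) = -8 + 1/(2*x))
F(N) = √2*√N (F(N) = √(2*N) = √2*√N)
c = 1/770 (c = 1/(-379*(-2) + √2*√72) = 1/(758 + √2*(6*√2)) = 1/(758 + 12) = 1/770 ≈ 0.0012987)
1/(c + f(V(11))) = 1/(1/770 + (-8 + (½)/8)) = 1/(1/770 + (-8 + (½)*(⅛))) = 1/(1/770 + (-8 + 1/16)) = 1/(1/770 - 127/16) = 1/(-48887/6160) = -6160/48887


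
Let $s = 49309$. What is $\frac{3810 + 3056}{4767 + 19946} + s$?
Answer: $\frac{1218580183}{24713} \approx 49309.0$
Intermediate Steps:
$\frac{3810 + 3056}{4767 + 19946} + s = \frac{3810 + 3056}{4767 + 19946} + 49309 = \frac{6866}{24713} + 49309 = \frac{1218580183}{24713}$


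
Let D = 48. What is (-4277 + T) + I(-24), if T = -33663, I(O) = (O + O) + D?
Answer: -37940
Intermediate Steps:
I(O) = 48 + 2*O (I(O) = (O + O) + 48 = 2*O + 48 = 48 + 2*O)
(-4277 + T) + I(-24) = (-4277 - 33663) + (48 + 2*(-24)) = -37940 + (48 - 48) = -37940 + 0 = -37940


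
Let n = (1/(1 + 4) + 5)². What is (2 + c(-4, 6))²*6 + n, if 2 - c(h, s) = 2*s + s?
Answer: 30076/25 ≈ 1203.0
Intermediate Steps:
c(h, s) = 2 - 3*s (c(h, s) = 2 - (2*s + s) = 2 - 3*s)
n = 676/25 (n = (1/5 + 5)² = (⅕ + 5)² = (26/5)² = 676/25 ≈ 27.040)
(2 + c(-4, 6))²*6 + n = (2 + (2 - 3*6))²*6 + 676/25 = (2 + (2 - 18))²*6 + 676/25 = (2 - 16)²*6 + 676/25 = (-14)²*6 + 676/25 = 196*6 + 676/25 = 1176 + 676/25 = 30076/25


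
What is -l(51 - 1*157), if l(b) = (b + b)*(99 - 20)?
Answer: 16748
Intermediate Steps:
l(b) = 158*b (l(b) = (2*b)*79 = 158*b)
-l(51 - 1*157) = -158*(51 - 1*157) = -158*(51 - 157) = -158*(-106) = -1*(-16748) = 16748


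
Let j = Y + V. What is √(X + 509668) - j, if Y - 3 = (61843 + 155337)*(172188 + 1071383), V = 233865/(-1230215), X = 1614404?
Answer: -66450985832811896/246043 + 6*√59002 ≈ -2.7008e+11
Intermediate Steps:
V = -46773/246043 (V = 233865*(-1/1230215) = -46773/246043 ≈ -0.19010)
Y = 270078749783 (Y = 3 + (61843 + 155337)*(172188 + 1071383) = 3 + 217180*1243571 = 3 + 270078749780 = 270078749783)
j = 66450985832811896/246043 (j = 270078749783 - 46773/246043 = 66450985832811896/246043 ≈ 2.7008e+11)
√(X + 509668) - j = √(1614404 + 509668) - 1*66450985832811896/246043 = √2124072 - 66450985832811896/246043 = 6*√59002 - 66450985832811896/246043 = -66450985832811896/246043 + 6*√59002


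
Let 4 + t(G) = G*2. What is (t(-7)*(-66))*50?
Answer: 59400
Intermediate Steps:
t(G) = -4 + 2*G (t(G) = -4 + G*2 = -4 + 2*G)
(t(-7)*(-66))*50 = ((-4 + 2*(-7))*(-66))*50 = ((-4 - 14)*(-66))*50 = -18*(-66)*50 = 1188*50 = 59400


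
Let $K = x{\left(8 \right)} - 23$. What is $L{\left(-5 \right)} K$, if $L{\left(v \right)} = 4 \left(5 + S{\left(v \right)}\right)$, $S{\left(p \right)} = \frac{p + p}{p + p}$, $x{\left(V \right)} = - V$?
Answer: $-744$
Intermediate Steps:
$S{\left(p \right)} = 1$ ($S{\left(p \right)} = \frac{2 p}{2 p} = 2 p \frac{1}{2 p} = 1$)
$K = -31$ ($K = \left(-1\right) 8 - 23 = -8 - 23 = -31$)
$L{\left(v \right)} = 24$ ($L{\left(v \right)} = 4 \left(5 + 1\right) = 4 \cdot 6 = 24$)
$L{\left(-5 \right)} K = 24 \left(-31\right) = -744$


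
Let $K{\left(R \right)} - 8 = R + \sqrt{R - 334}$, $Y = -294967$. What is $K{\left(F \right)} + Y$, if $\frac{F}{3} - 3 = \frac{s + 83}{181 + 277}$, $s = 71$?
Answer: $- \frac{67543319}{229} + \frac{i \sqrt{16990426}}{229} \approx -2.9495 \cdot 10^{5} + 18.0 i$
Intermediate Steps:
$F = \frac{2292}{229}$ ($F = 9 + 3 \frac{71 + 83}{181 + 277} = 9 + 3 \cdot \frac{154}{458} = 9 + 3 \cdot 154 \cdot \frac{1}{458} = 9 + 3 \cdot \frac{77}{229} = 9 + \frac{231}{229} = \frac{2292}{229} \approx 10.009$)
$K{\left(R \right)} = 8 + R + \sqrt{-334 + R}$ ($K{\left(R \right)} = 8 + \left(R + \sqrt{R - 334}\right) = 8 + \left(R + \sqrt{-334 + R}\right) = 8 + R + \sqrt{-334 + R}$)
$K{\left(F \right)} + Y = \left(8 + \frac{2292}{229} + \sqrt{-334 + \frac{2292}{229}}\right) - 294967 = \left(8 + \frac{2292}{229} + \sqrt{- \frac{74194}{229}}\right) - 294967 = \left(8 + \frac{2292}{229} + \frac{i \sqrt{16990426}}{229}\right) - 294967 = \left(\frac{4124}{229} + \frac{i \sqrt{16990426}}{229}\right) - 294967 = - \frac{67543319}{229} + \frac{i \sqrt{16990426}}{229}$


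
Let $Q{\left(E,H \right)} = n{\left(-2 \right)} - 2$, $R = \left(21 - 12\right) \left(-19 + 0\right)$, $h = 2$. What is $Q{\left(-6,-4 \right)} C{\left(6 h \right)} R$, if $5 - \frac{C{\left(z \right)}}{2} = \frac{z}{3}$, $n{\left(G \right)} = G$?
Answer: $1368$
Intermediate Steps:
$R = -171$ ($R = 9 \left(-19\right) = -171$)
$C{\left(z \right)} = 10 - \frac{2 z}{3}$ ($C{\left(z \right)} = 10 - 2 \frac{z}{3} = 10 - \frac{2 z}{3}$)
$Q{\left(E,H \right)} = -4$ ($Q{\left(E,H \right)} = -2 - 2 = -4$)
$Q{\left(-6,-4 \right)} C{\left(6 h \right)} R = - 4 \left(10 - \frac{2 \cdot 6 \cdot 2}{3}\right) \left(-171\right) = - 4 \left(10 - 8\right) \left(-171\right) = \left(-4\right) 2 \left(-171\right) = \left(-8\right) \left(-171\right) = 1368$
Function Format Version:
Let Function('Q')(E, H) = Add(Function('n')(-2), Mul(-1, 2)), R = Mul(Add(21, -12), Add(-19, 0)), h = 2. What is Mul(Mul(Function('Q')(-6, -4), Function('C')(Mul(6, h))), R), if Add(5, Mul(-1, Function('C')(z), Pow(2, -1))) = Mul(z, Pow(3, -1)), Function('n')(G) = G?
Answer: 1368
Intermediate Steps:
R = -171 (R = Mul(9, -19) = -171)
Function('C')(z) = Add(10, Mul(Rational(-2, 3), z)) (Function('C')(z) = Add(10, Mul(-2, Mul(z, Pow(3, -1)))) = Add(10, Mul(-2, Mul(z, Rational(1, 3)))) = Add(10, Mul(-2, Mul(Rational(1, 3), z))) = Add(10, Mul(Rational(-2, 3), z)))
Function('Q')(E, H) = -4 (Function('Q')(E, H) = Add(-2, Mul(-1, 2)) = Add(-2, -2) = -4)
Mul(Mul(Function('Q')(-6, -4), Function('C')(Mul(6, h))), R) = Mul(Mul(-4, Add(10, Mul(Rational(-2, 3), Mul(6, 2)))), -171) = Mul(Mul(-4, Add(10, Mul(Rational(-2, 3), 12))), -171) = Mul(Mul(-4, Add(10, -8)), -171) = Mul(Mul(-4, 2), -171) = Mul(-8, -171) = 1368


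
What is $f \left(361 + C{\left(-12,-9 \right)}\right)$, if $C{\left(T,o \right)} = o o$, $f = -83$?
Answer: $-36686$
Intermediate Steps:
$C{\left(T,o \right)} = o^{2}$
$f \left(361 + C{\left(-12,-9 \right)}\right) = - 83 \left(361 + \left(-9\right)^{2}\right) = - 83 \left(361 + 81\right) = \left(-83\right) 442 = -36686$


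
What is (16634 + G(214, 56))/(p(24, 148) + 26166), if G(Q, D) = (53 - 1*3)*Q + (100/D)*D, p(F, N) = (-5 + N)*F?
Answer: 13717/14799 ≈ 0.92689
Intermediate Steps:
p(F, N) = F*(-5 + N)
G(Q, D) = 100 + 50*Q (G(Q, D) = (53 - 3)*Q + 100 = 50*Q + 100 = 100 + 50*Q)
(16634 + G(214, 56))/(p(24, 148) + 26166) = (16634 + (100 + 50*214))/(24*(-5 + 148) + 26166) = (16634 + (100 + 10700))/(24*143 + 26166) = (16634 + 10800)/(3432 + 26166) = 27434/29598 = 27434*(1/29598) = 13717/14799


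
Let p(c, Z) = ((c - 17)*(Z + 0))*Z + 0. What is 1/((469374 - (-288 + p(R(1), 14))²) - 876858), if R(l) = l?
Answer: -1/12131260 ≈ -8.2432e-8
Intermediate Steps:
p(c, Z) = Z²*(-17 + c) (p(c, Z) = ((-17 + c)*Z)*Z + 0 = (Z*(-17 + c))*Z + 0 = Z²*(-17 + c) + 0 = Z²*(-17 + c))
1/((469374 - (-288 + p(R(1), 14))²) - 876858) = 1/((469374 - (-288 + 14²*(-17 + 1))²) - 876858) = 1/((469374 - (-288 + 196*(-16))²) - 876858) = 1/((469374 - (-288 - 3136)²) - 876858) = 1/((469374 - 1*(-3424)²) - 876858) = 1/((469374 - 1*11723776) - 876858) = 1/((469374 - 11723776) - 876858) = 1/(-11254402 - 876858) = 1/(-12131260) = -1/12131260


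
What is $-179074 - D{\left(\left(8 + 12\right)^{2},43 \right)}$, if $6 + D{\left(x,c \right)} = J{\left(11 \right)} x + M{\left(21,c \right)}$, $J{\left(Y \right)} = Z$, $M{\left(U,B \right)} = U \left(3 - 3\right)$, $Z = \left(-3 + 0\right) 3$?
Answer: $-175468$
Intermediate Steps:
$Z = -9$ ($Z = \left(-3\right) 3 = -9$)
$M{\left(U,B \right)} = 0$ ($M{\left(U,B \right)} = U 0 = 0$)
$J{\left(Y \right)} = -9$
$D{\left(x,c \right)} = -6 - 9 x$ ($D{\left(x,c \right)} = -6 + \left(- 9 x + 0\right) = -6 - 9 x$)
$-179074 - D{\left(\left(8 + 12\right)^{2},43 \right)} = -179074 - \left(-6 - 9 \left(8 + 12\right)^{2}\right) = -179074 - \left(-6 - 9 \cdot 20^{2}\right) = -179074 - \left(-6 - 3600\right) = -179074 - -3606 = -179074 + 3606 = -175468$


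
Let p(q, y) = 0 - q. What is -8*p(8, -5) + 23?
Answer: 87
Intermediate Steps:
p(q, y) = -q
-8*p(8, -5) + 23 = -(-8)*8 + 23 = -8*(-8) + 23 = 64 + 23 = 87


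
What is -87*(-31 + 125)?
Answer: -8178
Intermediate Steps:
-87*(-31 + 125) = -87*94 = -8178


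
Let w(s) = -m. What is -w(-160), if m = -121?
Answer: -121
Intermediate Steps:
w(s) = 121 (w(s) = -1*(-121) = 121)
-w(-160) = -1*121 = -121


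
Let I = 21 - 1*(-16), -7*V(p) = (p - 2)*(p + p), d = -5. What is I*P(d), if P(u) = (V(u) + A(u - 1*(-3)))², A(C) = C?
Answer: 5328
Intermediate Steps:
V(p) = -2*p*(-2 + p)/7 (V(p) = -(p - 2)*(p + p)/7 = -(-2 + p)*2*p/7 = -2*p*(-2 + p)/7)
I = 37 (I = 21 + 16 = 37)
P(u) = (3 + u + 2*u*(2 - u)/7)² (P(u) = (2*u*(2 - u)/7 + (u - 1*(-3)))² = (2*u*(2 - u)/7 + (u + 3))² = (2*u*(2 - u)/7 + (3 + u))² = (3 + u + 2*u*(2 - u)/7)²)
I*P(d) = 37*((21 - 2*(-5)² + 11*(-5))²/49) = 37*((21 - 2*25 - 55)²/49) = 37*((21 - 50 - 55)²/49) = 37*((1/49)*(-84)²) = 37*((1/49)*7056) = 37*144 = 5328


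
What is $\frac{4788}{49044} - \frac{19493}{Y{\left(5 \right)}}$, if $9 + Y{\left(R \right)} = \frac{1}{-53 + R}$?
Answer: $\frac{3824231535}{1769671} \approx 2161.0$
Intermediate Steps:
$Y{\left(R \right)} = -9 + \frac{1}{-53 + R}$
$\frac{4788}{49044} - \frac{19493}{Y{\left(5 \right)}} = \frac{4788}{49044} - \frac{19493}{\frac{1}{-53 + 5} \left(478 - 45\right)} = 4788 \cdot \frac{1}{49044} - \frac{19493}{\frac{1}{-48} \left(478 - 45\right)} = \frac{399}{4087} - \frac{19493}{\left(- \frac{1}{48}\right) 433} = \frac{399}{4087} - \frac{19493}{- \frac{433}{48}} = \frac{399}{4087} - - \frac{935664}{433} = \frac{399}{4087} + \frac{935664}{433} = \frac{3824231535}{1769671}$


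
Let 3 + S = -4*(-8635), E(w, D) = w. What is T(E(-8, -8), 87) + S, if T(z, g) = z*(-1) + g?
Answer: 34632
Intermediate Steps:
T(z, g) = g - z (T(z, g) = -z + g = g - z)
S = 34537 (S = -3 - 4*(-8635) = -3 + 34540 = 34537)
T(E(-8, -8), 87) + S = (87 - 1*(-8)) + 34537 = (87 + 8) + 34537 = 95 + 34537 = 34632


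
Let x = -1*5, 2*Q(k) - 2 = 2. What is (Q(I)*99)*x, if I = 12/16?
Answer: -990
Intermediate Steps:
I = ¾ (I = 12*(1/16) = ¾ ≈ 0.75000)
Q(k) = 2 (Q(k) = 1 + (½)*2 = 1 + 1 = 2)
x = -5
(Q(I)*99)*x = (2*99)*(-5) = 198*(-5) = -990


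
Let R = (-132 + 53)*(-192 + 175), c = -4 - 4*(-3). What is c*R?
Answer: 10744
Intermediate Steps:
c = 8 (c = -4 + 12 = 8)
R = 1343 (R = -79*(-17) = 1343)
c*R = 8*1343 = 10744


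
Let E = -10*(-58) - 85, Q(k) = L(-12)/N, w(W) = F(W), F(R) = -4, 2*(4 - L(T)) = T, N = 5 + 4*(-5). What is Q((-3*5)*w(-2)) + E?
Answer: 1483/3 ≈ 494.33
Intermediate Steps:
N = -15 (N = 5 - 20 = -15)
L(T) = 4 - T/2
w(W) = -4
Q(k) = -⅔ (Q(k) = (4 - ½*(-12))/(-15) = (4 + 6)*(-1/15) = 10*(-1/15) = -⅔)
E = 495 (E = 580 - 85 = 495)
Q((-3*5)*w(-2)) + E = -⅔ + 495 = 1483/3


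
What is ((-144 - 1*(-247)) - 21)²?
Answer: 6724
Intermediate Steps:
((-144 - 1*(-247)) - 21)² = ((-144 + 247) - 21)² = (103 - 21)² = 82² = 6724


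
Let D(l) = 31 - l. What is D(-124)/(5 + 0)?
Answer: 31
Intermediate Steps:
D(-124)/(5 + 0) = (31 - 1*(-124))/(5 + 0) = (31 + 124)/5 = (⅕)*155 = 31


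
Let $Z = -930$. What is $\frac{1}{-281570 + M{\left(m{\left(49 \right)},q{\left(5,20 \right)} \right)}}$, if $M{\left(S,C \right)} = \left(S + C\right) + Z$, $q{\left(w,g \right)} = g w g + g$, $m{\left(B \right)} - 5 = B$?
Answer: $- \frac{1}{280426} \approx -3.566 \cdot 10^{-6}$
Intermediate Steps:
$m{\left(B \right)} = 5 + B$
$q{\left(w,g \right)} = g + w g^{2}$ ($q{\left(w,g \right)} = w g^{2} + g = g + w g^{2}$)
$M{\left(S,C \right)} = -930 + C + S$ ($M{\left(S,C \right)} = \left(S + C\right) - 930 = \left(C + S\right) - 930 = -930 + C + S$)
$\frac{1}{-281570 + M{\left(m{\left(49 \right)},q{\left(5,20 \right)} \right)}} = \frac{1}{-281570 + \left(-930 + 20 \left(1 + 20 \cdot 5\right) + \left(5 + 49\right)\right)} = \frac{1}{-281570 + \left(-930 + 20 \left(1 + 100\right) + 54\right)} = \frac{1}{-281570 + \left(-930 + 20 \cdot 101 + 54\right)} = \frac{1}{-281570 + \left(-930 + 2020 + 54\right)} = \frac{1}{-281570 + 1144} = \frac{1}{-280426} = - \frac{1}{280426}$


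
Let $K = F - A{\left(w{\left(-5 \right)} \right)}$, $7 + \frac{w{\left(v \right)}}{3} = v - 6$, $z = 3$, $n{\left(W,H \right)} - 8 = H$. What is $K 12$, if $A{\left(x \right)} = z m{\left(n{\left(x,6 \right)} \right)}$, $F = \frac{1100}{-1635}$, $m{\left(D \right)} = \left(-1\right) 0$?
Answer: $- \frac{880}{109} \approx -8.0734$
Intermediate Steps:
$n{\left(W,H \right)} = 8 + H$
$m{\left(D \right)} = 0$
$w{\left(v \right)} = -39 + 3 v$ ($w{\left(v \right)} = -21 + 3 \left(v - 6\right) = -21 + 3 \left(-6 + v\right) = -21 + \left(-18 + 3 v\right) = -39 + 3 v$)
$F = - \frac{220}{327}$ ($F = 1100 \left(- \frac{1}{1635}\right) = - \frac{220}{327} \approx -0.67278$)
$A{\left(x \right)} = 0$ ($A{\left(x \right)} = 3 \cdot 0 = 0$)
$K = - \frac{220}{327}$ ($K = - \frac{220}{327} - 0 = - \frac{220}{327} + 0 = - \frac{220}{327} \approx -0.67278$)
$K 12 = \left(- \frac{220}{327}\right) 12 = - \frac{880}{109}$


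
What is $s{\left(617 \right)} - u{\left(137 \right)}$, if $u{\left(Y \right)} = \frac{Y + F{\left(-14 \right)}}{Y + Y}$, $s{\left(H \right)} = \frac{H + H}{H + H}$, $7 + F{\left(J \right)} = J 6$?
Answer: $\frac{114}{137} \approx 0.83212$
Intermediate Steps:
$F{\left(J \right)} = -7 + 6 J$ ($F{\left(J \right)} = -7 + J 6 = -7 + 6 J$)
$s{\left(H \right)} = 1$ ($s{\left(H \right)} = \frac{2 H}{2 H} = 2 H \frac{1}{2 H} = 1$)
$u{\left(Y \right)} = \frac{-91 + Y}{2 Y}$ ($u{\left(Y \right)} = \frac{Y + \left(-7 + 6 \left(-14\right)\right)}{Y + Y} = \frac{Y - 91}{2 Y} = \left(Y - 91\right) \frac{1}{2 Y} = \left(-91 + Y\right) \frac{1}{2 Y} = \frac{-91 + Y}{2 Y}$)
$s{\left(617 \right)} - u{\left(137 \right)} = 1 - \frac{-91 + 137}{2 \cdot 137} = 1 - \frac{1}{2} \cdot \frac{1}{137} \cdot 46 = 1 - \frac{23}{137} = \frac{114}{137}$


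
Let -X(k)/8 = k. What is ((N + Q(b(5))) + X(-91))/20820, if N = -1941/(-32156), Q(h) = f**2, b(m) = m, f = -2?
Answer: 22613/643120 ≈ 0.035161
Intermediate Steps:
X(k) = -8*k
Q(h) = 4 (Q(h) = (-2)**2 = 4)
N = 1941/32156 (N = -1941*(-1/32156) = 1941/32156 ≈ 0.060362)
((N + Q(b(5))) + X(-91))/20820 = ((1941/32156 + 4) - 8*(-91))/20820 = (130565/32156 + 728)*(1/20820) = (23540133/32156)*(1/20820) = 22613/643120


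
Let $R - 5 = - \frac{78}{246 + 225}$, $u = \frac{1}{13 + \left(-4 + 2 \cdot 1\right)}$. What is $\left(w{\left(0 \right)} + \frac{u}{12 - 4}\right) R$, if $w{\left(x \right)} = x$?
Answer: $\frac{69}{1256} \approx 0.054936$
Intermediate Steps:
$u = \frac{1}{11}$ ($u = \frac{1}{13 + \left(-4 + 2\right)} = \frac{1}{13 - 2} = \frac{1}{11} \approx 0.090909$)
$R = \frac{759}{157}$ ($R = 5 - \frac{78}{246 + 225} = 5 - \frac{78}{471} = 5 - \frac{26}{157} = \frac{759}{157} \approx 4.8344$)
$\left(w{\left(0 \right)} + \frac{u}{12 - 4}\right) R = \left(0 + \frac{1}{11 \left(12 - 4\right)}\right) \frac{759}{157} = \left(0 + \frac{1}{11 \cdot 8}\right) \frac{759}{157} = \left(0 + \frac{1}{11} \cdot \frac{1}{8}\right) \frac{759}{157} = \left(0 + \frac{1}{88}\right) \frac{759}{157} = \frac{1}{88} \cdot \frac{759}{157} = \frac{69}{1256}$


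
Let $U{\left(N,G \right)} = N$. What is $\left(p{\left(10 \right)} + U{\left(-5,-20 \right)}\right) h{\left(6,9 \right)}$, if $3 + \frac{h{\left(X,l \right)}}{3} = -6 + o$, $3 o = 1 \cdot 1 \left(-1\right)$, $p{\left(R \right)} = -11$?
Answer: $448$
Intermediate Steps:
$o = - \frac{1}{3}$ ($o = \frac{1 \cdot 1 \left(-1\right)}{3} = \frac{1 \left(-1\right)}{3} = \frac{1}{3} \left(-1\right) = - \frac{1}{3} \approx -0.33333$)
$h{\left(X,l \right)} = -28$ ($h{\left(X,l \right)} = -9 + 3 \left(-6 - \frac{1}{3}\right) = -9 + 3 \left(- \frac{19}{3}\right) = -9 - 19 = -28$)
$\left(p{\left(10 \right)} + U{\left(-5,-20 \right)}\right) h{\left(6,9 \right)} = \left(-11 - 5\right) \left(-28\right) = \left(-16\right) \left(-28\right) = 448$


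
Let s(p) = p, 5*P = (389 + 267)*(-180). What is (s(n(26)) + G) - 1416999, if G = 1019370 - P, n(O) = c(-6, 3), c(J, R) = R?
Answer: -374010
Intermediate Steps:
n(O) = 3
P = -23616 (P = ((389 + 267)*(-180))/5 = (656*(-180))/5 = (1/5)*(-118080) = -23616)
G = 1042986 (G = 1019370 - 1*(-23616) = 1019370 + 23616 = 1042986)
(s(n(26)) + G) - 1416999 = (3 + 1042986) - 1416999 = 1042989 - 1416999 = -374010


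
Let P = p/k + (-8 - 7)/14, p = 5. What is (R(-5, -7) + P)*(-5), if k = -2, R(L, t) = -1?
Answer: 160/7 ≈ 22.857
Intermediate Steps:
P = -25/7 (P = 5/(-2) + (-8 - 7)/14 = 5*(-1/2) - 15*1/14 = -5/2 - 15/14 = -25/7 ≈ -3.5714)
(R(-5, -7) + P)*(-5) = (-1 - 25/7)*(-5) = -32/7*(-5) = 160/7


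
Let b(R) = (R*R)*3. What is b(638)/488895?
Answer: 37004/14815 ≈ 2.4977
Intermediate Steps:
b(R) = 3*R**2 (b(R) = R**2*3 = 3*R**2)
b(638)/488895 = (3*638**2)/488895 = (3*407044)*(1/488895) = 1221132*(1/488895) = 37004/14815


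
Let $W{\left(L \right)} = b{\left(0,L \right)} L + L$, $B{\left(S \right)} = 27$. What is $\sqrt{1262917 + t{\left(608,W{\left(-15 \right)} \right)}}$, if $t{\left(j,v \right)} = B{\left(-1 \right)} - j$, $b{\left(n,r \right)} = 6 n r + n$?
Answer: $16 \sqrt{4931} \approx 1123.5$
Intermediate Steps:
$b{\left(n,r \right)} = n + 6 n r$ ($b{\left(n,r \right)} = 6 n r + n = n + 6 n r$)
$W{\left(L \right)} = L$ ($W{\left(L \right)} = 0 \left(1 + 6 L\right) L + L = 0 L + L = 0 + L = L$)
$t{\left(j,v \right)} = 27 - j$
$\sqrt{1262917 + t{\left(608,W{\left(-15 \right)} \right)}} = \sqrt{1262917 + \left(27 - 608\right)} = \sqrt{1262917 - 581} = \sqrt{1262336} = 16 \sqrt{4931}$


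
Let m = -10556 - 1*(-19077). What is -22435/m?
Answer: -22435/8521 ≈ -2.6329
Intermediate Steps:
m = 8521 (m = -10556 + 19077 = 8521)
-22435/m = -22435/8521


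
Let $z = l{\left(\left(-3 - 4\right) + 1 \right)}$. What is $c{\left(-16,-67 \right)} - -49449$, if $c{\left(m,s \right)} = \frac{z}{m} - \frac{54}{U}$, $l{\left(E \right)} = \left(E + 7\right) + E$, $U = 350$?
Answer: $\frac{138457643}{2800} \approx 49449.0$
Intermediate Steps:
$l{\left(E \right)} = 7 + 2 E$ ($l{\left(E \right)} = \left(7 + E\right) + E = 7 + 2 E$)
$z = -5$ ($z = 7 + 2 \left(\left(-3 - 4\right) + 1\right) = 7 + 2 \left(-7 + 1\right) = 7 + 2 \left(-6\right) = 7 - 12 = -5$)
$c{\left(m,s \right)} = - \frac{27}{175} - \frac{5}{m}$ ($c{\left(m,s \right)} = - \frac{5}{m} - \frac{54}{350} = - \frac{5}{m} - \frac{27}{175} = - \frac{27}{175} - \frac{5}{m}$)
$c{\left(-16,-67 \right)} - -49449 = \left(- \frac{27}{175} - \frac{5}{-16}\right) - -49449 = \left(- \frac{27}{175} - - \frac{5}{16}\right) + 49449 = \left(- \frac{27}{175} + \frac{5}{16}\right) + 49449 = \frac{443}{2800} + 49449 = \frac{138457643}{2800}$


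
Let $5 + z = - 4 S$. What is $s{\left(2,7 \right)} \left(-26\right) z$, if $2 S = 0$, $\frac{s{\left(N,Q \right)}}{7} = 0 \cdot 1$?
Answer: $0$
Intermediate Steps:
$s{\left(N,Q \right)} = 0$ ($s{\left(N,Q \right)} = 7 \cdot 0 \cdot 1 = 7 \cdot 0 = 0$)
$S = 0$ ($S = \frac{1}{2} \cdot 0 = 0$)
$z = -5$ ($z = -5 - 0 = -5 + 0 = -5$)
$s{\left(2,7 \right)} \left(-26\right) z = 0 \left(-26\right) \left(-5\right) = 0 \left(-5\right) = 0$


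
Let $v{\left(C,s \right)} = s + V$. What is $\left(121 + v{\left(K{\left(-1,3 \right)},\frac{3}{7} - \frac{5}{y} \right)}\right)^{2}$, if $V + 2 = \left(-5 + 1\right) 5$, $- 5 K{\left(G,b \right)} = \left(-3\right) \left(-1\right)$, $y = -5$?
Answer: $\frac{494209}{49} \approx 10086.0$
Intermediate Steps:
$K{\left(G,b \right)} = - \frac{3}{5}$ ($K{\left(G,b \right)} = - \frac{\left(-3\right) \left(-1\right)}{5} = \left(- \frac{1}{5}\right) 3 = - \frac{3}{5}$)
$V = -22$ ($V = -2 + \left(-5 + 1\right) 5 = -2 - 20 = -22$)
$v{\left(C,s \right)} = -22 + s$ ($v{\left(C,s \right)} = s - 22 = -22 + s$)
$\left(121 + v{\left(K{\left(-1,3 \right)},\frac{3}{7} - \frac{5}{y} \right)}\right)^{2} = \left(121 + \left(-22 + \left(\frac{3}{7} - \frac{5}{-5}\right)\right)\right)^{2} = \left(121 + \left(-22 + \left(3 \cdot \frac{1}{7} - -1\right)\right)\right)^{2} = \left(121 + \left(-22 + \left(\frac{3}{7} + 1\right)\right)\right)^{2} = \left(121 + \left(-22 + \frac{10}{7}\right)\right)^{2} = \left(121 - \frac{144}{7}\right)^{2} = \left(\frac{703}{7}\right)^{2} = \frac{494209}{49}$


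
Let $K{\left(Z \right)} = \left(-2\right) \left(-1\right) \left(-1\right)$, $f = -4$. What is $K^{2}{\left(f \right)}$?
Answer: $4$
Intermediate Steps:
$K{\left(Z \right)} = -2$ ($K{\left(Z \right)} = 2 \left(-1\right) = -2$)
$K^{2}{\left(f \right)} = \left(-2\right)^{2} = 4$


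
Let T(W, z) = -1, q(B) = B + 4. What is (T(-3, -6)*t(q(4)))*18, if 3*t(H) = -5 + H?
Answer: -18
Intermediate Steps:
q(B) = 4 + B
t(H) = -5/3 + H/3 (t(H) = (-5 + H)/3 = -5/3 + H/3)
(T(-3, -6)*t(q(4)))*18 = -(-5/3 + (4 + 4)/3)*18 = -(-5/3 + (⅓)*8)*18 = -(-5/3 + 8/3)*18 = -1*1*18 = -1*18 = -18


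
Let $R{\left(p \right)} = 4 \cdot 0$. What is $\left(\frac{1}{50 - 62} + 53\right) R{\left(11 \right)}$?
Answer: $0$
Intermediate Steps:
$R{\left(p \right)} = 0$
$\left(\frac{1}{50 - 62} + 53\right) R{\left(11 \right)} = \left(\frac{1}{50 - 62} + 53\right) 0 = \left(\frac{1}{-12} + 53\right) 0 = \left(- \frac{1}{12} + 53\right) 0 = \frac{635}{12} \cdot 0 = 0$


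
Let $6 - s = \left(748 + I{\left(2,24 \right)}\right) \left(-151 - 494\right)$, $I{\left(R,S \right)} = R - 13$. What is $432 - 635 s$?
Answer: $-301860153$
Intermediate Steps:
$I{\left(R,S \right)} = -13 + R$
$s = 475371$ ($s = 6 - \left(748 + \left(-13 + 2\right)\right) \left(-151 - 494\right) = 6 - \left(748 - 11\right) \left(-645\right) = 6 - 737 \left(-645\right) = 6 - -475365 = 6 + 475365 = 475371$)
$432 - 635 s = 432 - 301860585 = -301860153$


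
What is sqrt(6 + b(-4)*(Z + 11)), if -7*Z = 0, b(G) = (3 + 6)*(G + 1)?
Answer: I*sqrt(291) ≈ 17.059*I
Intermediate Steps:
b(G) = 9 + 9*G (b(G) = 9*(1 + G) = 9 + 9*G)
Z = 0 (Z = -1/7*0 = 0)
sqrt(6 + b(-4)*(Z + 11)) = sqrt(6 + (9 + 9*(-4))*(0 + 11)) = sqrt(6 + (9 - 36)*11) = sqrt(6 - 27*11) = sqrt(6 - 297) = sqrt(-291) = I*sqrt(291)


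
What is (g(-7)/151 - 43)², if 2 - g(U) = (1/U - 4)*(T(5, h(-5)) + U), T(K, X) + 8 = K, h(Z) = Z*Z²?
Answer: 2090958529/1117249 ≈ 1871.5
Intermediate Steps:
h(Z) = Z³
T(K, X) = -8 + K
g(U) = 2 - (-4 + 1/U)*(-3 + U) (g(U) = 2 - (1/U - 4)*((-8 + 5) + U) = 2 - (1/U - 4)*(-3 + U) = 2 - (-4 + 1/U)*(-3 + U))
(g(-7)/151 - 43)² = ((-11 + 3/(-7) + 4*(-7))/151 - 43)² = ((-11 + 3*(-⅐) - 28)*(1/151) - 43)² = ((-11 - 3/7 - 28)*(1/151) - 43)² = (-276/7*1/151 - 43)² = (-276/1057 - 43)² = (-45727/1057)² = 2090958529/1117249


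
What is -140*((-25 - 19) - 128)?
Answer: 24080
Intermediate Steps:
-140*((-25 - 19) - 128) = -140*(-44 - 128) = -140*(-172) = 24080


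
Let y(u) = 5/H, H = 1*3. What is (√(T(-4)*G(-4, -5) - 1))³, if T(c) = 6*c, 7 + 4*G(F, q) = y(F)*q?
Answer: 91*√91 ≈ 868.08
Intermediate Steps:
H = 3
y(u) = 5/3
G(F, q) = -7/4 + 5*q/12 (G(F, q) = -7/4 + (5*q/3)/4 = -7/4 + 5*q/12)
(√(T(-4)*G(-4, -5) - 1))³ = (√((6*(-4))*(-7/4 + (5/12)*(-5)) - 1))³ = (√(-24*(-7/4 - 25/12) - 1))³ = (√(-24*(-23/6) - 1))³ = (√(92 - 1))³ = (√91)³ = 91*√91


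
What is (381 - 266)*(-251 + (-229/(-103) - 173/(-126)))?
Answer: -369242575/12978 ≈ -28451.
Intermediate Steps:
(381 - 266)*(-251 + (-229/(-103) - 173/(-126))) = 115*(-251 + (-229*(-1/103) - 173*(-1/126))) = 115*(-251 + (229/103 + 173/126)) = 115*(-251 + 46673/12978) = 115*(-3210805/12978) = -369242575/12978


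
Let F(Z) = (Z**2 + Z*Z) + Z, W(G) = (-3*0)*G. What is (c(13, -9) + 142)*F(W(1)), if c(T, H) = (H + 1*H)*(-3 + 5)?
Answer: 0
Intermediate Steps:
c(T, H) = 4*H (c(T, H) = (H + H)*2 = (2*H)*2 = 4*H)
W(G) = 0 (W(G) = 0*G = 0)
F(Z) = Z + 2*Z**2 (F(Z) = (Z**2 + Z**2) + Z = 2*Z**2 + Z = Z + 2*Z**2)
(c(13, -9) + 142)*F(W(1)) = (4*(-9) + 142)*(0*(1 + 2*0)) = (-36 + 142)*(0*(1 + 0)) = 106*(0*1) = 106*0 = 0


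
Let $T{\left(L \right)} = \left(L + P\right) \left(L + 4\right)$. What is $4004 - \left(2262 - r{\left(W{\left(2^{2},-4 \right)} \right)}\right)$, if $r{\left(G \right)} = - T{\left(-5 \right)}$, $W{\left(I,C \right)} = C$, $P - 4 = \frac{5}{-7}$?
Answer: $\frac{12182}{7} \approx 1740.3$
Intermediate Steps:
$P = \frac{23}{7}$ ($P = 4 + \frac{5}{-7} = 4 + 5 \left(- \frac{1}{7}\right) = 4 - \frac{5}{7} = \frac{23}{7} \approx 3.2857$)
$T{\left(L \right)} = \left(4 + L\right) \left(\frac{23}{7} + L\right)$ ($T{\left(L \right)} = \left(L + \frac{23}{7}\right) \left(L + 4\right) = \left(\frac{23}{7} + L\right) \left(4 + L\right) = \left(4 + L\right) \left(\frac{23}{7} + L\right)$)
$r{\left(G \right)} = - \frac{12}{7}$ ($r{\left(G \right)} = - (\frac{92}{7} + \left(-5\right)^{2} + \frac{51}{7} \left(-5\right)) = - (\frac{92}{7} + 25 - \frac{255}{7}) = \left(-1\right) \frac{12}{7} = - \frac{12}{7}$)
$4004 - \left(2262 - r{\left(W{\left(2^{2},-4 \right)} \right)}\right) = 4004 - \left(2262 - - \frac{12}{7}\right) = 4004 - \left(2262 + \frac{12}{7}\right) = 4004 - \frac{15846}{7} = \frac{12182}{7}$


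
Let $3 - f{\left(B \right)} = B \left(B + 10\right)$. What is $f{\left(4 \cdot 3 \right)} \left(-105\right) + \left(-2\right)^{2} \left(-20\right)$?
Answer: $27325$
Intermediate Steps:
$f{\left(B \right)} = 3 - B \left(10 + B\right)$ ($f{\left(B \right)} = 3 - B \left(B + 10\right) = 3 - B \left(10 + B\right)$)
$f{\left(4 \cdot 3 \right)} \left(-105\right) + \left(-2\right)^{2} \left(-20\right) = \left(3 - \left(4 \cdot 3\right)^{2} - 10 \cdot 4 \cdot 3\right) \left(-105\right) + \left(-2\right)^{2} \left(-20\right) = \left(3 - 12^{2} - 120\right) \left(-105\right) + 4 \left(-20\right) = \left(3 - 144 - 120\right) \left(-105\right) - 80 = \left(-261\right) \left(-105\right) - 80 = 27405 - 80 = 27325$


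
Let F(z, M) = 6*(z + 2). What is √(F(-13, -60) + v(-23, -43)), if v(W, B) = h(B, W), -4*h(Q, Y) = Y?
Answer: I*√241/2 ≈ 7.7621*I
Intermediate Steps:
h(Q, Y) = -Y/4
v(W, B) = -W/4
F(z, M) = 12 + 6*z (F(z, M) = 6*(2 + z) = 12 + 6*z)
√(F(-13, -60) + v(-23, -43)) = √((12 + 6*(-13)) - ¼*(-23)) = √((12 - 78) + 23/4) = √(-66 + 23/4) = √(-241/4) = I*√241/2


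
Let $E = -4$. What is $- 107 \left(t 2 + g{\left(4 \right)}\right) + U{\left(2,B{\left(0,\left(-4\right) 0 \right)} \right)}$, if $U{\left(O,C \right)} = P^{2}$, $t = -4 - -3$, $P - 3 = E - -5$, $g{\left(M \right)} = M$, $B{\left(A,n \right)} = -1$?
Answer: $-198$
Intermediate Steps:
$P = 4$ ($P = 3 - -1 = 3 + \left(-4 + 5\right) = 3 + 1 = 4$)
$t = -1$ ($t = -4 + 3 = -1$)
$U{\left(O,C \right)} = 16$ ($U{\left(O,C \right)} = 4^{2} = 16$)
$- 107 \left(t 2 + g{\left(4 \right)}\right) + U{\left(2,B{\left(0,\left(-4\right) 0 \right)} \right)} = - 107 \left(\left(-1\right) 2 + 4\right) + 16 = - 107 \left(-2 + 4\right) + 16 = \left(-107\right) 2 + 16 = -214 + 16 = -198$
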